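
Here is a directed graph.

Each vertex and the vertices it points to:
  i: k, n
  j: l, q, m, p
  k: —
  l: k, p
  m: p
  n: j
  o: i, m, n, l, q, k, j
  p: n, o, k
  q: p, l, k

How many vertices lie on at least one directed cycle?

8

A vertex is on a directed cycle iff it belongs to a strongly connected component of size ≥ 2 (or has a self-loop).
The vertices on cycles are {i, j, l, m, n, o, p, q} — 8 in total.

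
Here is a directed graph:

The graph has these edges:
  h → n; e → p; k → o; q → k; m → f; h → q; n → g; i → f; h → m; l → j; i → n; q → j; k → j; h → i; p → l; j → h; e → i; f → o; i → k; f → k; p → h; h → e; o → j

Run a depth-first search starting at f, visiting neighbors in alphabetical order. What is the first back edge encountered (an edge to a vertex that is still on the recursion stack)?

i->f

DFS from f (visiting neighbors in alphabetical order); mark gray on enter, black on exit:
f gray
  k gray
    j gray
      h gray
        e gray
          i gray
            i→f: f is gray → back edge
First back edge: i → f.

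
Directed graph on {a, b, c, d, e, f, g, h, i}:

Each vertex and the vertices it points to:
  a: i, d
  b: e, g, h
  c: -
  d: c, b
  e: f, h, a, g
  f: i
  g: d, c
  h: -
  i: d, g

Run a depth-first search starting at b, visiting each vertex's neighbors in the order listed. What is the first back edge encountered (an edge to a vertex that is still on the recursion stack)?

DFS from b (visiting each vertex's neighbors in the order listed); mark gray on enter, black on exit:
b gray
  e gray
    f gray
      i gray
        d gray
          c gray
          c black
          d→b: b is gray → back edge
First back edge: d → b.

d→b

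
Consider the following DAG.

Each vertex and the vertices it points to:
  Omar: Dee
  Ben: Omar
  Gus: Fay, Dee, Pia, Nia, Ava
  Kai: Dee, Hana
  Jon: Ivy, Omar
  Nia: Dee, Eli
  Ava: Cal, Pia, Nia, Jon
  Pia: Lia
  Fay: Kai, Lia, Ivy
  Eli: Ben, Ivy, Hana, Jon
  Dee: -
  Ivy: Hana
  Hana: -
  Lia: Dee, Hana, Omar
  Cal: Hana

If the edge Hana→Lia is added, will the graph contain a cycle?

Yes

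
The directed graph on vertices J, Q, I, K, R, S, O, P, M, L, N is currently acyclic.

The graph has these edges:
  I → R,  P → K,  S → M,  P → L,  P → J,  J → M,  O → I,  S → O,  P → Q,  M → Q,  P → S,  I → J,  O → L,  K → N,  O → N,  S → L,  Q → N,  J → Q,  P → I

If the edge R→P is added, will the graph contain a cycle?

Adding R→P creates a cycle iff P can already reach R.
Path from P: P → I → R.
So P → … → R → P is a cycle.

Yes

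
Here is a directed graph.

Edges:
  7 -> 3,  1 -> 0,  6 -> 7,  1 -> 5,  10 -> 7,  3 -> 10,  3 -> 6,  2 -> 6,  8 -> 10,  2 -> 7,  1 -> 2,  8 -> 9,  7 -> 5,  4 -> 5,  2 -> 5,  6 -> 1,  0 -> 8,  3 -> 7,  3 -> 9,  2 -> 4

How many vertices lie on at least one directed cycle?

8

A vertex is on a directed cycle iff it belongs to a strongly connected component of size ≥ 2 (or has a self-loop).
The vertices on cycles are {0, 1, 2, 3, 6, 7, 8, 10} — 8 in total.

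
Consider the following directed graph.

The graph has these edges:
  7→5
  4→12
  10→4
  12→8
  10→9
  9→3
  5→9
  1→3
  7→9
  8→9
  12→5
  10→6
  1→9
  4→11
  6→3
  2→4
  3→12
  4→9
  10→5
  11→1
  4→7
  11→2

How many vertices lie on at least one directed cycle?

A vertex is on a directed cycle iff it belongs to a strongly connected component of size ≥ 2 (or has a self-loop).
The vertices on cycles are {2, 3, 4, 5, 8, 9, 11, 12} — 8 in total.

8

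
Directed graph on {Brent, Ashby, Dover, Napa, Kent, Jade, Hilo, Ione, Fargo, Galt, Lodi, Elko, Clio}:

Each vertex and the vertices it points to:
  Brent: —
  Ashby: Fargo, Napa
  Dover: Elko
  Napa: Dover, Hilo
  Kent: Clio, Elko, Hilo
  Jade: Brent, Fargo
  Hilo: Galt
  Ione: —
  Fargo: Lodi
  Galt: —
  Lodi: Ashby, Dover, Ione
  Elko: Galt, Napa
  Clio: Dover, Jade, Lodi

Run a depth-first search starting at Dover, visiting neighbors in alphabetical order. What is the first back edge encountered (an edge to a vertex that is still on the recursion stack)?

Napa→Dover

DFS from Dover (visiting neighbors in alphabetical order); mark gray on enter, black on exit:
Dover gray
  Elko gray
    Galt gray
    Galt black
    Napa gray
      Napa→Dover: Dover is gray → back edge
First back edge: Napa → Dover.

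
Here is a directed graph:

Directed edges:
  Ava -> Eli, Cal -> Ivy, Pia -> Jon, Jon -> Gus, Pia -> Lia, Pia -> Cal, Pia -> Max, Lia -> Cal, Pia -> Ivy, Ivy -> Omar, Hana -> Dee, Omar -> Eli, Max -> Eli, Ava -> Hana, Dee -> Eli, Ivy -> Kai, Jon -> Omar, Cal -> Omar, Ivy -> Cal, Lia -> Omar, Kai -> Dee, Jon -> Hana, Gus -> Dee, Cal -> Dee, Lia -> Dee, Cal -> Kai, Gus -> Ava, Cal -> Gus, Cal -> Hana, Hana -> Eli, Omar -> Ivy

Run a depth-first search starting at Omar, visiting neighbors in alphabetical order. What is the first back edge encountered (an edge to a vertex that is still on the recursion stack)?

Cal→Ivy

DFS from Omar (visiting neighbors in alphabetical order); mark gray on enter, black on exit:
Omar gray
  Eli gray
  Eli black
  Ivy gray
    Cal gray
      Dee gray
        Dee→Eli: Eli black — skip
      Dee black
      Gus gray
        Ava gray
          Ava→Eli: Eli black — skip
          Hana gray
            Hana→Dee: Dee black — skip
            Hana→Eli: Eli black — skip
          Hana black
        Ava black
        Gus→Dee: Dee black — skip
      Gus black
      Cal→Hana: Hana black — skip
      Cal→Ivy: Ivy is gray → back edge
First back edge: Cal → Ivy.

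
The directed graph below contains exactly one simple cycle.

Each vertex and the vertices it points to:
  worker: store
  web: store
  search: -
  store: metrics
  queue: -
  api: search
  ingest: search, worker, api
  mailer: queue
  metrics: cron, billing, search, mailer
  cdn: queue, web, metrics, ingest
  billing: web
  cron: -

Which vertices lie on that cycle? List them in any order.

web, store, billing, metrics

DFS with gray/black marking from metrics:
metrics gray
  cron gray
  cron black
  billing gray
    web gray
      store gray
        store→metrics: metrics is gray → back edge
Back edge closes the cycle metrics → billing → web → store → metrics; its vertices are {web, store, billing, metrics}.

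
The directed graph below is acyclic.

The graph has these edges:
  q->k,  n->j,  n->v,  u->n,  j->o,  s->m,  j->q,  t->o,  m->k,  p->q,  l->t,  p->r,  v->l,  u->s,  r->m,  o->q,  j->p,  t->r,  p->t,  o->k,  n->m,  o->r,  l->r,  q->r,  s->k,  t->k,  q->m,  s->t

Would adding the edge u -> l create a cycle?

No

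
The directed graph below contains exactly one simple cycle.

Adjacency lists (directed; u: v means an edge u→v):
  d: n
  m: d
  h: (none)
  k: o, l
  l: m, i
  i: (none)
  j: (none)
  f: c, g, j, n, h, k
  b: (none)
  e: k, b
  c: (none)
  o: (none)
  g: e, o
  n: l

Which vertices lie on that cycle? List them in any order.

DFS with gray/black marking from n:
n gray
  l gray
    m gray
      d gray
        d→n: n is gray → back edge
Back edge closes the cycle n → l → m → d → n; its vertices are {d, l, m, n}.

d, l, m, n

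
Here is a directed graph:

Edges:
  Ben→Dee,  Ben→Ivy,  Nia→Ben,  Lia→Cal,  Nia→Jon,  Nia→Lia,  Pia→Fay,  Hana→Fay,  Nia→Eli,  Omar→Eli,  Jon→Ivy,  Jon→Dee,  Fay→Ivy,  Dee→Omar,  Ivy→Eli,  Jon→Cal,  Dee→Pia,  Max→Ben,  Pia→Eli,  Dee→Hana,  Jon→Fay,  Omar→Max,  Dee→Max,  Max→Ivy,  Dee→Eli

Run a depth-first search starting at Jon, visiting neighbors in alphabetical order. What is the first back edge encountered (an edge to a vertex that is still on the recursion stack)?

Ben→Dee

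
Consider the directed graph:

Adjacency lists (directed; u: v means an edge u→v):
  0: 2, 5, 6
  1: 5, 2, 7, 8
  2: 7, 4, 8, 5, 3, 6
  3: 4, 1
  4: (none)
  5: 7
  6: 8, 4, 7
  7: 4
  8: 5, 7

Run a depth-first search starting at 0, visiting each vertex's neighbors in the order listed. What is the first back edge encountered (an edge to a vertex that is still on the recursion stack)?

1→2

DFS from 0 (visiting each vertex's neighbors in the order listed); mark gray on enter, black on exit:
0 gray
  2 gray
    7 gray
      4 gray
      4 black
    7 black
    2→4: 4 black — skip
    8 gray
      5 gray
        5→7: 7 black — skip
      5 black
      8→7: 7 black — skip
    8 black
    2→5: 5 black — skip
    3 gray
      3→4: 4 black — skip
      1 gray
        1→5: 5 black — skip
        1→2: 2 is gray → back edge
First back edge: 1 → 2.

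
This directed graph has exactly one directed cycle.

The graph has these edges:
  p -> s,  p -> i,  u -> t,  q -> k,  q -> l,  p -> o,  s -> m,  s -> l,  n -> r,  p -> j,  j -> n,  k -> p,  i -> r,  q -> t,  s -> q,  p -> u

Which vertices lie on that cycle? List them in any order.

k, p, q, s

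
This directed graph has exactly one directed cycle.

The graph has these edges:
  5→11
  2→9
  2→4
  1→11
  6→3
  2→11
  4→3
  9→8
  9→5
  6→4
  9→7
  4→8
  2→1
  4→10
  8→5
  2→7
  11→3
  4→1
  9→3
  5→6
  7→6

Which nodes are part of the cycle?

DFS with gray/black marking from 4:
4 gray
  3 gray
  3 black
  10 gray
  10 black
  8 gray
    5 gray
      11 gray
        11→3: 3 black — skip
      11 black
      6 gray
        6→3: 3 black — skip
        6→4: 4 is gray → back edge
Back edge closes the cycle 4 → 8 → 5 → 6 → 4; its vertices are {4, 5, 6, 8}.

4, 5, 6, 8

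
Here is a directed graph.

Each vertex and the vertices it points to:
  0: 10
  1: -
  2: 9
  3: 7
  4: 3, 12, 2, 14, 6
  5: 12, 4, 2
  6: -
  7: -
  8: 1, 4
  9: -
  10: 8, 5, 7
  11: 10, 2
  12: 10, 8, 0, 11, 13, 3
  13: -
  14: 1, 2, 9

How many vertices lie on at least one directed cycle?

7

A vertex is on a directed cycle iff it belongs to a strongly connected component of size ≥ 2 (or has a self-loop).
The vertices on cycles are {0, 4, 5, 8, 10, 11, 12} — 7 in total.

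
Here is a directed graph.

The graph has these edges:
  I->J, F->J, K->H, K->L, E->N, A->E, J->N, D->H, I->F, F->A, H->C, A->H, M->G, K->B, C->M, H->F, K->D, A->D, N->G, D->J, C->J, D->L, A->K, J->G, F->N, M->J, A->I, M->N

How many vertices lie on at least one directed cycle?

6

A vertex is on a directed cycle iff it belongs to a strongly connected component of size ≥ 2 (or has a self-loop).
The vertices on cycles are {A, D, F, H, I, K} — 6 in total.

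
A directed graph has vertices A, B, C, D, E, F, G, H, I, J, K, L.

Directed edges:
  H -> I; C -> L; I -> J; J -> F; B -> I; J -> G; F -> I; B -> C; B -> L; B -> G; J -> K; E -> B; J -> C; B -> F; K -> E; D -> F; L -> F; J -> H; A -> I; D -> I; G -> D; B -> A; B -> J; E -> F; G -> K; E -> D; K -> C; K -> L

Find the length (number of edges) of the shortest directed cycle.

For each vertex v, BFS finds the shortest path from v back to v.
The shortest such closed walk is J → H → I → J, length 3.

3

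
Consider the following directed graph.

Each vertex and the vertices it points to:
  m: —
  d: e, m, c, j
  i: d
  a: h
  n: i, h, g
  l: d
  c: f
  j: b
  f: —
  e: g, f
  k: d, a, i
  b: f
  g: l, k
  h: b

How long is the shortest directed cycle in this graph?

For each vertex v, BFS finds the shortest path from v back to v.
The shortest such closed walk is g → l → d → e → g, length 4.

4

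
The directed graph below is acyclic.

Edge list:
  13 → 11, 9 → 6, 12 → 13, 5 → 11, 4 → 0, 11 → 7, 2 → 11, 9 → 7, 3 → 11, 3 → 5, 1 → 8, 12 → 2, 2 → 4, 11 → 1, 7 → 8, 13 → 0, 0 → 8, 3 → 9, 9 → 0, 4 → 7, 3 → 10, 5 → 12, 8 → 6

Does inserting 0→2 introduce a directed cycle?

Yes

Adding 0→2 creates a cycle iff 2 can already reach 0.
Path from 2: 2 → 4 → 0.
So 2 → … → 0 → 2 is a cycle.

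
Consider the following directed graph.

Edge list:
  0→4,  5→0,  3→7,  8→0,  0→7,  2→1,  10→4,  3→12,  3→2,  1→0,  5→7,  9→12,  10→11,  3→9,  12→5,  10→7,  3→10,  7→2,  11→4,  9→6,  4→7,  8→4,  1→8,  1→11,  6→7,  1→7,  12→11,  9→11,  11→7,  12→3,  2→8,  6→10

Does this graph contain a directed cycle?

DFS with white/gray/black marking, starting from 11:
11 gray
  4 gray
    7 gray
      2 gray
        1 gray
          1→7: 7 is gray → back edge
Back edge found, so a cycle exists: 7 → 2 → 1 → 7.

Yes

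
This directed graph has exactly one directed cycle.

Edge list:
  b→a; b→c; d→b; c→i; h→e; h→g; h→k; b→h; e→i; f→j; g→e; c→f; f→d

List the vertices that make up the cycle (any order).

b, c, d, f

DFS with gray/black marking from b:
b gray
  a gray
  a black
  h gray
    g gray
      e gray
        i gray
        i black
      e black
    g black
    h→e: e black — skip
    k gray
    k black
  h black
  c gray
    c→i: i black — skip
    f gray
      d gray
        d→b: b is gray → back edge
Back edge closes the cycle b → c → f → d → b; its vertices are {b, c, d, f}.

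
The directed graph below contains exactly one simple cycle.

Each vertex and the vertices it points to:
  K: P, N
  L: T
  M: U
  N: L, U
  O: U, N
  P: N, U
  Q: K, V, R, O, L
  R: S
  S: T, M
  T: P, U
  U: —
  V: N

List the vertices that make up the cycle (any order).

L, N, P, T

DFS with gray/black marking from L:
L gray
  T gray
    P gray
      N gray
        N→L: L is gray → back edge
Back edge closes the cycle L → T → P → N → L; its vertices are {L, N, P, T}.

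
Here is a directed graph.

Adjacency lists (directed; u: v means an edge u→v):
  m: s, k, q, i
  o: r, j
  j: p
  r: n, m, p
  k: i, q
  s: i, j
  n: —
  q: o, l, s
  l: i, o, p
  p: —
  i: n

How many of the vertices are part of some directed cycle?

A vertex is on a directed cycle iff it belongs to a strongly connected component of size ≥ 2 (or has a self-loop).
The vertices on cycles are {k, l, m, o, q, r} — 6 in total.

6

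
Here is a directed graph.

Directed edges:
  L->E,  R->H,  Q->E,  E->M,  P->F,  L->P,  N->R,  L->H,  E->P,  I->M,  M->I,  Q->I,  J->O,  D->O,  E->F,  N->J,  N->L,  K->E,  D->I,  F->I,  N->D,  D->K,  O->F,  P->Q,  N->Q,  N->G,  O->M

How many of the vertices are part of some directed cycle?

5

A vertex is on a directed cycle iff it belongs to a strongly connected component of size ≥ 2 (or has a self-loop).
The vertices on cycles are {E, I, M, P, Q} — 5 in total.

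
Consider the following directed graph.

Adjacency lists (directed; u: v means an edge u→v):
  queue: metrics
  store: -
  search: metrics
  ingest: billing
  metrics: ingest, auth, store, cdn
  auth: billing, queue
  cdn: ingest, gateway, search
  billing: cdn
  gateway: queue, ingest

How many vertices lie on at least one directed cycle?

A vertex is on a directed cycle iff it belongs to a strongly connected component of size ≥ 2 (or has a self-loop).
The vertices on cycles are {cdn, auth, queue, ingest, search, billing, gateway, metrics} — 8 in total.

8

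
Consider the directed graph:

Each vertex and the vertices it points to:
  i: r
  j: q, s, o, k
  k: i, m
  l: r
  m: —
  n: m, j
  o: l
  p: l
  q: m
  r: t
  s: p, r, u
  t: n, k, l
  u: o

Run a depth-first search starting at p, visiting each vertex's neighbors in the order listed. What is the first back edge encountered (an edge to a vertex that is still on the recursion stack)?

DFS from p (visiting each vertex's neighbors in the order listed); mark gray on enter, black on exit:
p gray
  l gray
    r gray
      t gray
        n gray
          m gray
          m black
          j gray
            q gray
              q→m: m black — skip
            q black
            s gray
              s→p: p is gray → back edge
First back edge: s → p.

s→p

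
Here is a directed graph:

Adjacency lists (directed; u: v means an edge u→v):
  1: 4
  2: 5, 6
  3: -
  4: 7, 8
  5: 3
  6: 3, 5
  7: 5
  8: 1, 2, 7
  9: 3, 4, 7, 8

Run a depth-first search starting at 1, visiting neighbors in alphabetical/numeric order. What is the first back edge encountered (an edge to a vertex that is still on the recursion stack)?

8->1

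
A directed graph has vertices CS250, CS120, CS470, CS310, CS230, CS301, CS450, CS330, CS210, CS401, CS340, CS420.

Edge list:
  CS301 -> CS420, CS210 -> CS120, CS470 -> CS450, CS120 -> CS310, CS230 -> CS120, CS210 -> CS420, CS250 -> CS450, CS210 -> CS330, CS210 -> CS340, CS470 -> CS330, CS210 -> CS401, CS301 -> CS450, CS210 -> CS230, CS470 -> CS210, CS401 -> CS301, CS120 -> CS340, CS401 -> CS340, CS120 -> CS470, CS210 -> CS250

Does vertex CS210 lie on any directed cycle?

Yes

CS210 is on a cycle iff CS210 can reach itself via ≥1 edge.
CS210 → CS120 → CS470 → CS210 — yes.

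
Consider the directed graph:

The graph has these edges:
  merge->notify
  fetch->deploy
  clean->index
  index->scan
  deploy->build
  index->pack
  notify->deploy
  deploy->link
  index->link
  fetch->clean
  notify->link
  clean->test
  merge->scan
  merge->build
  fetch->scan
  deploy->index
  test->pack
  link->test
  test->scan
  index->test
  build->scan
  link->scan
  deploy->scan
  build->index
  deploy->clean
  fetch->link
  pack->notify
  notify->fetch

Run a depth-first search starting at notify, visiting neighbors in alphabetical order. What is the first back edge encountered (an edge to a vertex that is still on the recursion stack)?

DFS from notify (visiting neighbors in alphabetical order); mark gray on enter, black on exit:
notify gray
  deploy gray
    build gray
      index gray
        link gray
          scan gray
          scan black
          test gray
            pack gray
              pack→notify: notify is gray → back edge
First back edge: pack → notify.

pack->notify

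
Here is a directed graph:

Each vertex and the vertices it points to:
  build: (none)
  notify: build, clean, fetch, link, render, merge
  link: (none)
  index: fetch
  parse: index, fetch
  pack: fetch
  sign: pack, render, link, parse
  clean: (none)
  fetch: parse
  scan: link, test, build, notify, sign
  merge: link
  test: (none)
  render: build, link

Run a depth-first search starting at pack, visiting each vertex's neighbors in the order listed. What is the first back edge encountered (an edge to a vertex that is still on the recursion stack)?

DFS from pack (visiting each vertex's neighbors in the order listed); mark gray on enter, black on exit:
pack gray
  fetch gray
    parse gray
      index gray
        index→fetch: fetch is gray → back edge
First back edge: index → fetch.

index->fetch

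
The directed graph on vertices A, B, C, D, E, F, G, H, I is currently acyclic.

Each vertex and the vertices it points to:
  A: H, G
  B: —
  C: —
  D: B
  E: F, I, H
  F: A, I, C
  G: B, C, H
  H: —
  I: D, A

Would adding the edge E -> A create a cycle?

No

Adding E→A creates a cycle iff A can already reach E.
Explore from A: no path reaches E. The graph stays acyclic.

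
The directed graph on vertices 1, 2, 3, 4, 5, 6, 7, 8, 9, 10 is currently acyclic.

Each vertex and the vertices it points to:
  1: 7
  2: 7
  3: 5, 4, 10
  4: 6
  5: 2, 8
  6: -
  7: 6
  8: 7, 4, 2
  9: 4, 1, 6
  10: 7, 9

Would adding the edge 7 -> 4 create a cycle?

Adding 7→4 creates a cycle iff 4 can already reach 7.
Explore from 4: no path reaches 7. The graph stays acyclic.

No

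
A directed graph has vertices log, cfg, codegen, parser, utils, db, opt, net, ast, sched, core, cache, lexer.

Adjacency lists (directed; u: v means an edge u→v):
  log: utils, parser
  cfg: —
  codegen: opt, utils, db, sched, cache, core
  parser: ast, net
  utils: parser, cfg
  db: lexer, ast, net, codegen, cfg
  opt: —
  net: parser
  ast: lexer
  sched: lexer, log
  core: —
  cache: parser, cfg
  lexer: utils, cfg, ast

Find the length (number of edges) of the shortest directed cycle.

For each vertex v, BFS finds the shortest path from v back to v.
The shortest such closed walk is db → codegen → db, length 2.

2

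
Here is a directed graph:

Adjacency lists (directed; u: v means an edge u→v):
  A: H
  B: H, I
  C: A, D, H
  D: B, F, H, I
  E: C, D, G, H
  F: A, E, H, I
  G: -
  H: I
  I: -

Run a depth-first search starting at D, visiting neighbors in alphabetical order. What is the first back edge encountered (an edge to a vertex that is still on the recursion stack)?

C->D

DFS from D (visiting neighbors in alphabetical order); mark gray on enter, black on exit:
D gray
  B gray
    H gray
      I gray
      I black
    H black
    B→I: I black — skip
  B black
  F gray
    A gray
      A→H: H black — skip
    A black
    E gray
      C gray
        C→A: A black — skip
        C→D: D is gray → back edge
First back edge: C → D.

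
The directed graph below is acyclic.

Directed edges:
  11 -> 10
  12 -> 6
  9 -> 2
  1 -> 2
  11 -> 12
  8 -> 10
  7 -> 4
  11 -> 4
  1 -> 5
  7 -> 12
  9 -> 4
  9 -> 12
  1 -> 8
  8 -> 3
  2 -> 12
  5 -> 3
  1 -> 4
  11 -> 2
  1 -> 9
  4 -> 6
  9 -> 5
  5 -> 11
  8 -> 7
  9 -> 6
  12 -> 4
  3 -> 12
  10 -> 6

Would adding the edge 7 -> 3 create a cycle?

No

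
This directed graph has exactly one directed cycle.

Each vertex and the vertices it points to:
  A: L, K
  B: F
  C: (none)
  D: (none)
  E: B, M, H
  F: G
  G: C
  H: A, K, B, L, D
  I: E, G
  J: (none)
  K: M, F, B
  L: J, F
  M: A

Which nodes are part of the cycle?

DFS with gray/black marking from A:
A gray
  L gray
    J gray
    J black
    F gray
      G gray
        C gray
        C black
      G black
    F black
  L black
  K gray
    M gray
      M→A: A is gray → back edge
Back edge closes the cycle A → K → M → A; its vertices are {A, K, M}.

A, K, M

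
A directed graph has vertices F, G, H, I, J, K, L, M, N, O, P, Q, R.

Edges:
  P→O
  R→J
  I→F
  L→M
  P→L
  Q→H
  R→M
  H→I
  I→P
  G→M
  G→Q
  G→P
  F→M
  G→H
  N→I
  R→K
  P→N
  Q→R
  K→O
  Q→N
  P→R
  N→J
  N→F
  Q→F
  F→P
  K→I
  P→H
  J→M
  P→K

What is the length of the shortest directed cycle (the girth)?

3

For each vertex v, BFS finds the shortest path from v back to v.
The shortest such closed walk is P → K → I → P, length 3.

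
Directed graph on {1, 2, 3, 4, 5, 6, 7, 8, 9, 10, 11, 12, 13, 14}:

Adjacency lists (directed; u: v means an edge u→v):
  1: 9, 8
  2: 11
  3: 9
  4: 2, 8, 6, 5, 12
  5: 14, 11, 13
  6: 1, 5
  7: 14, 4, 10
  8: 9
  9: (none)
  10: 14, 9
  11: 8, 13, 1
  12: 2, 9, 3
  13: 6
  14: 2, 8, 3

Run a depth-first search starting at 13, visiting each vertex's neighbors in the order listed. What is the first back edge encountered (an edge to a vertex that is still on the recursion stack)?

11→13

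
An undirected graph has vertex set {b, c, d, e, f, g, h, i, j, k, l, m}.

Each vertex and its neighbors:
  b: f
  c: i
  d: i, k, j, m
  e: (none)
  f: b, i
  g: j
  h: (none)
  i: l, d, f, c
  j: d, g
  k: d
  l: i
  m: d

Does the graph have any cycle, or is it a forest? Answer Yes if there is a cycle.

DFS, tracking each vertex's parent; an edge to a visited non-parent vertex closes a cycle.
Start from h:
visit h (parent –)
visit b (parent –)
  visit f (parent b)
    f–b: parent, skip
    visit i (parent f)
      visit l (parent i)
        l–i: parent, skip
      visit d (parent i)
        d–i: parent, skip
        visit k (parent d)
          k–d: parent, skip
        visit j (parent d)
          j–d: parent, skip
          visit g (parent j)
            g–j: parent, skip
        visit m (parent d)
          m–d: parent, skip
      i–f: parent, skip
      visit c (parent i)
        c–i: parent, skip
visit e (parent –)
No non-parent visited neighbor found — the graph is a forest.

No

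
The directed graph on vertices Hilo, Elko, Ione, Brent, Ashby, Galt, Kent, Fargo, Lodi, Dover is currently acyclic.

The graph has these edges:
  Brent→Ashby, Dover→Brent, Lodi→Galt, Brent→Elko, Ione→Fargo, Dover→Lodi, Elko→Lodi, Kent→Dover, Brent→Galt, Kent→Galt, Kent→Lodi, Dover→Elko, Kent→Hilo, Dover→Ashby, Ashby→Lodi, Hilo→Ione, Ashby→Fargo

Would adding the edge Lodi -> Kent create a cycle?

Adding Lodi→Kent creates a cycle iff Kent can already reach Lodi.
Path from Kent: Kent → Lodi.
So Kent → … → Lodi → Kent is a cycle.

Yes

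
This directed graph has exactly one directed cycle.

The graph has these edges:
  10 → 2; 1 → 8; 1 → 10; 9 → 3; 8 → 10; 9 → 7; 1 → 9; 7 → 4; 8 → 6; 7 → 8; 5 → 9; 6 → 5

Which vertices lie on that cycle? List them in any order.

5, 6, 7, 8, 9

DFS with gray/black marking from 9:
9 gray
  7 gray
    8 gray
      10 gray
        2 gray
        2 black
      10 black
      6 gray
        5 gray
          5→9: 9 is gray → back edge
Back edge closes the cycle 9 → 7 → 8 → 6 → 5 → 9; its vertices are {5, 6, 7, 8, 9}.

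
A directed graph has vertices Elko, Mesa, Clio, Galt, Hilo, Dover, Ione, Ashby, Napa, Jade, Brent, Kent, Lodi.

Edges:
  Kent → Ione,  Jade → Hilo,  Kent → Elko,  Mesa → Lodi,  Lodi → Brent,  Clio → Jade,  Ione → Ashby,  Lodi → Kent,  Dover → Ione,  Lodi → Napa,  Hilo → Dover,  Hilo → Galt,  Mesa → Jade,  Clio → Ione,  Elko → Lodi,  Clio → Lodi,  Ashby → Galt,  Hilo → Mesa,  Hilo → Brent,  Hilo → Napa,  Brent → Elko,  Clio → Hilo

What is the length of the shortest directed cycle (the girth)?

3

For each vertex v, BFS finds the shortest path from v back to v.
The shortest such closed walk is Hilo → Mesa → Jade → Hilo, length 3.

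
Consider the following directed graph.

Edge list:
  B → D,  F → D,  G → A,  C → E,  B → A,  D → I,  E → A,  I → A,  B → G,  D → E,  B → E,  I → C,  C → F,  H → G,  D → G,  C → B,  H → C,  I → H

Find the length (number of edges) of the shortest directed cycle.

4

For each vertex v, BFS finds the shortest path from v back to v.
The shortest such closed walk is I → C → B → D → I, length 4.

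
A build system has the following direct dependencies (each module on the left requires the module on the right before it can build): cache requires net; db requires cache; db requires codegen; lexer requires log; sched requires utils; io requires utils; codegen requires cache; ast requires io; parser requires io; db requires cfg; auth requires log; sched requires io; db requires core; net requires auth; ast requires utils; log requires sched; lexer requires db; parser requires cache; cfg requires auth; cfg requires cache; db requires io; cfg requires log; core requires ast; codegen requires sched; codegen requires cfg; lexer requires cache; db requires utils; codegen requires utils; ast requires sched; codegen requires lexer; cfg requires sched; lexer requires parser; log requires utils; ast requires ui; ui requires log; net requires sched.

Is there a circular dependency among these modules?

Yes

DFS with white/gray/black marking, starting from cache:
cache gray
  net gray
    sched gray
      io gray
        utils gray
        utils black
      io black
      sched→utils: utils black — skip
    sched black
    auth gray
      log gray
        log→sched: sched black — skip
        log→utils: utils black — skip
      log black
    auth black
  net black
cache black
lexer gray
  db gray
    db→io: io black — skip
    db→utils: utils black — skip
    codegen gray
      cfg gray
        cfg→cache: cache black — skip
        cfg→log: log black — skip
        cfg→auth: auth black — skip
        cfg→sched: sched black — skip
      cfg black
      codegen→cache: cache black — skip
      codegen→lexer: lexer is gray → back edge
Back edge found, so a cycle exists: lexer → db → codegen → lexer.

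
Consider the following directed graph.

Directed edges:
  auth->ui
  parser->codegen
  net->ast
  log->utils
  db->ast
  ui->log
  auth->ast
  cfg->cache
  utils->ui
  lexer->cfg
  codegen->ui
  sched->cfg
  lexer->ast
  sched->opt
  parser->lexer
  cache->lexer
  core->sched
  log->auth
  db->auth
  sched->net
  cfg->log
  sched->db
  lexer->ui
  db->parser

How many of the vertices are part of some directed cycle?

A vertex is on a directed cycle iff it belongs to a strongly connected component of size ≥ 2 (or has a self-loop).
The vertices on cycles are {ui, cfg, log, auth, cache, lexer, utils} — 7 in total.

7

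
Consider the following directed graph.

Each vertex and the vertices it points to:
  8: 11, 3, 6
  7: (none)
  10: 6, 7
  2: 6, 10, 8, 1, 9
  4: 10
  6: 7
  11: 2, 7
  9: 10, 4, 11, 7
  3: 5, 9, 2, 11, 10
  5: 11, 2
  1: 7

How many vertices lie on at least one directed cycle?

A vertex is on a directed cycle iff it belongs to a strongly connected component of size ≥ 2 (or has a self-loop).
The vertices on cycles are {2, 3, 5, 8, 9, 11} — 6 in total.

6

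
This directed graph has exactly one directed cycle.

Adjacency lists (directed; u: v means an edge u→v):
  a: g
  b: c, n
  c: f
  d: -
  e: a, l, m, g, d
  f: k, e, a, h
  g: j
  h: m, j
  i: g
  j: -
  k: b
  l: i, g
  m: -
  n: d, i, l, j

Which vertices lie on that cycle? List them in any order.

DFS with gray/black marking from b:
b gray
  c gray
    f gray
      k gray
        k→b: b is gray → back edge
Back edge closes the cycle b → c → f → k → b; its vertices are {b, c, f, k}.

b, c, f, k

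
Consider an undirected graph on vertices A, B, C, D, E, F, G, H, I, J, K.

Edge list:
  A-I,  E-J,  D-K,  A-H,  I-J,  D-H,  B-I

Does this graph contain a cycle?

No

DFS, tracking each vertex's parent; an edge to a visited non-parent vertex closes a cycle.
Start from G:
visit G (parent –)
visit A (parent –)
  visit H (parent A)
    visit D (parent H)
      visit K (parent D)
        K–D: parent, skip
      D–H: parent, skip
    H–A: parent, skip
  visit I (parent A)
    visit B (parent I)
      B–I: parent, skip
    I–A: parent, skip
    visit J (parent I)
      visit E (parent J)
        E–J: parent, skip
      J–I: parent, skip
visit C (parent –)
visit F (parent –)
No non-parent visited neighbor found — the graph is a forest.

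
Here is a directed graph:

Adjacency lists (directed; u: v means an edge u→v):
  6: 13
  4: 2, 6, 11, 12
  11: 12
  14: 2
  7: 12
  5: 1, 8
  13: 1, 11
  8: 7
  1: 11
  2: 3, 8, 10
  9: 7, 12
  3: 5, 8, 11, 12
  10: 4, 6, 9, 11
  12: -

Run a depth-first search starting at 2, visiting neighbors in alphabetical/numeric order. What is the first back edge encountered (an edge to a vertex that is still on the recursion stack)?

DFS from 2 (visiting neighbors in alphabetical/numeric order); mark gray on enter, black on exit:
2 gray
  3 gray
    5 gray
      1 gray
        11 gray
          12 gray
          12 black
        11 black
      1 black
      8 gray
        7 gray
          7→12: 12 black — skip
        7 black
      8 black
    5 black
    3→8: 8 black — skip
    3→11: 11 black — skip
    3→12: 12 black — skip
  3 black
  2→8: 8 black — skip
  10 gray
    4 gray
      4→2: 2 is gray → back edge
First back edge: 4 → 2.

4→2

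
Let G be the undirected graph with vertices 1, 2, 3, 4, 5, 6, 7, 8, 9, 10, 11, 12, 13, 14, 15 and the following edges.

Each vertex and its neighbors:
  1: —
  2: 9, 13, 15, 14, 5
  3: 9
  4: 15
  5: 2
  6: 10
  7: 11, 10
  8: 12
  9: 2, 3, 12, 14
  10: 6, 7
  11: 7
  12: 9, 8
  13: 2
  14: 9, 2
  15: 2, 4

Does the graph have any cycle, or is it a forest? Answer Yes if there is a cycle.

DFS, tracking each vertex's parent; an edge to a visited non-parent vertex closes a cycle.
Start from 1:
visit 1 (parent –)
visit 2 (parent –)
  visit 9 (parent 2)
    9–2: parent, skip
    visit 3 (parent 9)
      3–9: parent, skip
    visit 12 (parent 9)
      12–9: parent, skip
      visit 8 (parent 12)
        8–12: parent, skip
    visit 14 (parent 9)
      14–9: parent, skip
      14–2: 2 visited and ≠ parent → cycle
Cycle: 2 – 9 – 14 – 2.

Yes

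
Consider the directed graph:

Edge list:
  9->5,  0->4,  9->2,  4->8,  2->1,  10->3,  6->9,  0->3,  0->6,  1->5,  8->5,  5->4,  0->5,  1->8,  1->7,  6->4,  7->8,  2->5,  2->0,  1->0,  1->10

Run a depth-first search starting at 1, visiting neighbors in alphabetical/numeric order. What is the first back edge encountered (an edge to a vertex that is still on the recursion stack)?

5->4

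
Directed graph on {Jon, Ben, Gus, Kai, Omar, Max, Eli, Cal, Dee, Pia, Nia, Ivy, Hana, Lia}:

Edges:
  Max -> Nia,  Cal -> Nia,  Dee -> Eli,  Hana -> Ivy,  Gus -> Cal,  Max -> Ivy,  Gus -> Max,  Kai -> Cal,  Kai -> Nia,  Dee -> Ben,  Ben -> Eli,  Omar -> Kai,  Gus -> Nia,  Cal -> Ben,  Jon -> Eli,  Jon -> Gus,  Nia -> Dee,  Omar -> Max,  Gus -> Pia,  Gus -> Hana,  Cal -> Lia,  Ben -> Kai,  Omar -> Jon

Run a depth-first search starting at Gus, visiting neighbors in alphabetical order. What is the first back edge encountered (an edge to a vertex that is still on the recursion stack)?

Kai->Cal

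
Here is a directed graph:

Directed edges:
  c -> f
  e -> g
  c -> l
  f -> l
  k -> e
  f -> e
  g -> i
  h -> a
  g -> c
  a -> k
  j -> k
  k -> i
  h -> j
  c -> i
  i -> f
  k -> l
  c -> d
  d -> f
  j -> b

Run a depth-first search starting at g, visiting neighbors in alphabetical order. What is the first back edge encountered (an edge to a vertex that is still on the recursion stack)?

e->g

DFS from g (visiting neighbors in alphabetical order); mark gray on enter, black on exit:
g gray
  c gray
    d gray
      f gray
        e gray
          e→g: g is gray → back edge
First back edge: e → g.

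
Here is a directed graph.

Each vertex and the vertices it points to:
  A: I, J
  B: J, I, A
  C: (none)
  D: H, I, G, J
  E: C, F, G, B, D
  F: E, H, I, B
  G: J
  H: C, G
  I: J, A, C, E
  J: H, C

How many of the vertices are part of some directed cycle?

9

A vertex is on a directed cycle iff it belongs to a strongly connected component of size ≥ 2 (or has a self-loop).
The vertices on cycles are {A, B, D, E, F, G, H, I, J} — 9 in total.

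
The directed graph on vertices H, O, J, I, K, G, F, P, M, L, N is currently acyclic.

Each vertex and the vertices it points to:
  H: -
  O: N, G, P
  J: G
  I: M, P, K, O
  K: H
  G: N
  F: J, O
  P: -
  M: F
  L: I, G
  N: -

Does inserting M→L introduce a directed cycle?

Adding M→L creates a cycle iff L can already reach M.
Path from L: L → I → M.
So L → … → M → L is a cycle.

Yes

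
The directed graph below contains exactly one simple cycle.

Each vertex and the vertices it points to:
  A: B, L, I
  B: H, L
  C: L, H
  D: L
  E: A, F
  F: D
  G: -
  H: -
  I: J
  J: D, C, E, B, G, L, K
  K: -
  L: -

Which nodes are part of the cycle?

A, E, I, J

DFS with gray/black marking from J:
J gray
  D gray
    L gray
    L black
  D black
  C gray
    C→L: L black — skip
    H gray
    H black
  C black
  E gray
    A gray
      B gray
        B→H: H black — skip
        B→L: L black — skip
      B black
      A→L: L black — skip
      I gray
        I→J: J is gray → back edge
Back edge closes the cycle J → E → A → I → J; its vertices are {A, E, I, J}.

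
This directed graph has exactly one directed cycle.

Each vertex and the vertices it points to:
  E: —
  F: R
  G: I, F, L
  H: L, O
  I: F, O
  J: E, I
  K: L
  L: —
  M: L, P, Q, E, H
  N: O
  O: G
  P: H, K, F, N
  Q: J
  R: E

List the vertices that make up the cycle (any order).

G, I, O

DFS with gray/black marking from I:
I gray
  F gray
    R gray
      E gray
      E black
    R black
  F black
  O gray
    G gray
      G→I: I is gray → back edge
Back edge closes the cycle I → O → G → I; its vertices are {G, I, O}.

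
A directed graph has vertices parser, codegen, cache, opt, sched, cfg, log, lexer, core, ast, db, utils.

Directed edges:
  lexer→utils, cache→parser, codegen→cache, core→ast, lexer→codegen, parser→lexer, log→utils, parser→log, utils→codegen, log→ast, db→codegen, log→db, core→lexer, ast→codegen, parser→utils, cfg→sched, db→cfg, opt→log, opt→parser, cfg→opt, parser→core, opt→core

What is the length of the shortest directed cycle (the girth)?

For each vertex v, BFS finds the shortest path from v back to v.
The shortest such closed walk is db → cfg → opt → log → db, length 4.

4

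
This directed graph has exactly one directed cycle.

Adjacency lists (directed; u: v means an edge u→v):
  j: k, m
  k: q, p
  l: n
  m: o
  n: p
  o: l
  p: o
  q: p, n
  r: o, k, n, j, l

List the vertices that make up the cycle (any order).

DFS with gray/black marking from l:
l gray
  n gray
    p gray
      o gray
        o→l: l is gray → back edge
Back edge closes the cycle l → n → p → o → l; its vertices are {l, n, o, p}.

l, n, o, p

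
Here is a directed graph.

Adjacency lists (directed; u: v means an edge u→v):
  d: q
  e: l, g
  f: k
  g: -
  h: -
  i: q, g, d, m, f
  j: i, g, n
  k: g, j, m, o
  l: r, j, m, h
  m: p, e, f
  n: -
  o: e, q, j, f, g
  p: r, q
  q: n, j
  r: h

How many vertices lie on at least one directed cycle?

11

A vertex is on a directed cycle iff it belongs to a strongly connected component of size ≥ 2 (or has a self-loop).
The vertices on cycles are {d, e, f, i, j, k, l, m, o, p, q} — 11 in total.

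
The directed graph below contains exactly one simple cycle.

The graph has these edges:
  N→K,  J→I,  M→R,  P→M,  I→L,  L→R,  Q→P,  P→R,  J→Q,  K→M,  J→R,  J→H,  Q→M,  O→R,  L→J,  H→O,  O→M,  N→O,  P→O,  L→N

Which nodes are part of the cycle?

I, J, L

DFS with gray/black marking from J:
J gray
  H gray
    O gray
      R gray
      R black
      M gray
        M→R: R black — skip
      M black
    O black
  H black
  J→R: R black — skip
  Q gray
    Q→M: M black — skip
    P gray
      P→R: R black — skip
      P→O: O black — skip
      P→M: M black — skip
    P black
  Q black
  I gray
    L gray
      L→R: R black — skip
      L→J: J is gray → back edge
Back edge closes the cycle J → I → L → J; its vertices are {I, J, L}.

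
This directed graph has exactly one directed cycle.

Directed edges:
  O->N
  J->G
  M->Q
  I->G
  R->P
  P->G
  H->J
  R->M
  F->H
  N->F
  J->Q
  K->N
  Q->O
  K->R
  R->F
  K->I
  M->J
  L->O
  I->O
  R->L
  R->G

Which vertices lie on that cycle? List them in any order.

DFS with gray/black marking from N:
N gray
  F gray
    H gray
      J gray
        G gray
        G black
        Q gray
          O gray
            O→N: N is gray → back edge
Back edge closes the cycle N → F → H → J → Q → O → N; its vertices are {F, H, J, N, O, Q}.

F, H, J, N, O, Q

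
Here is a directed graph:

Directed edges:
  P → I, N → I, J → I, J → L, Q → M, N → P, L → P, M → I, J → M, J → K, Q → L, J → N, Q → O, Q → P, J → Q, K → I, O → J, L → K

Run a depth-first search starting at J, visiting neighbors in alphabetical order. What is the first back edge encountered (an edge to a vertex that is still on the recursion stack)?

DFS from J (visiting neighbors in alphabetical order); mark gray on enter, black on exit:
J gray
  I gray
  I black
  K gray
    K→I: I black — skip
  K black
  L gray
    L→K: K black — skip
    P gray
      P→I: I black — skip
    P black
  L black
  M gray
    M→I: I black — skip
  M black
  N gray
    N→I: I black — skip
    N→P: P black — skip
  N black
  Q gray
    Q→L: L black — skip
    Q→M: M black — skip
    O gray
      O→J: J is gray → back edge
First back edge: O → J.

O->J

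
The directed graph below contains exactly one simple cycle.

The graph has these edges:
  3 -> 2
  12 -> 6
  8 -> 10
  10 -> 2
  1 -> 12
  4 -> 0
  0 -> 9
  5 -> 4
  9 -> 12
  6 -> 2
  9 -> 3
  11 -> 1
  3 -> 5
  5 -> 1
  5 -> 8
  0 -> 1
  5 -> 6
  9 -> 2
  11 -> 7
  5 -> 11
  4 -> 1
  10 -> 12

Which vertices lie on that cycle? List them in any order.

DFS with gray/black marking from 5:
5 gray
  6 gray
    2 gray
    2 black
  6 black
  1 gray
    12 gray
      12→6: 6 black — skip
    12 black
  1 black
  4 gray
    4→1: 1 black — skip
    0 gray
      9 gray
        3 gray
          3→2: 2 black — skip
          3→5: 5 is gray → back edge
Back edge closes the cycle 5 → 4 → 0 → 9 → 3 → 5; its vertices are {0, 3, 4, 5, 9}.

0, 3, 4, 5, 9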